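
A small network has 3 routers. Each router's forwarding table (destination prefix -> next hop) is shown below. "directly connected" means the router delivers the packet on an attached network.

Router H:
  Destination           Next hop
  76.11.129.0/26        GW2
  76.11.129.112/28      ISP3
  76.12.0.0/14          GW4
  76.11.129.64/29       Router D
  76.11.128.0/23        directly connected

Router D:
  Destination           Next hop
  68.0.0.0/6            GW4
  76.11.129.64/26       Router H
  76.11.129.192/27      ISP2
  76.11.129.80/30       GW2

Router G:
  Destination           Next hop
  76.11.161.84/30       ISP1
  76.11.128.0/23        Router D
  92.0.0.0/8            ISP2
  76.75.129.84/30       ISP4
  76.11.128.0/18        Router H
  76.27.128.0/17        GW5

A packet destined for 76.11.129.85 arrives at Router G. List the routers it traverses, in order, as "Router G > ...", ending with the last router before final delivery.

Router G > Router D > Router H

At Router G: longest match for 76.11.129.85 is 76.11.128.0/23 -> Router D
At Router D: longest match for 76.11.129.85 is 76.11.129.64/26 -> Router H
At Router H: longest match for 76.11.129.85 is 76.11.128.0/23 -> directly connected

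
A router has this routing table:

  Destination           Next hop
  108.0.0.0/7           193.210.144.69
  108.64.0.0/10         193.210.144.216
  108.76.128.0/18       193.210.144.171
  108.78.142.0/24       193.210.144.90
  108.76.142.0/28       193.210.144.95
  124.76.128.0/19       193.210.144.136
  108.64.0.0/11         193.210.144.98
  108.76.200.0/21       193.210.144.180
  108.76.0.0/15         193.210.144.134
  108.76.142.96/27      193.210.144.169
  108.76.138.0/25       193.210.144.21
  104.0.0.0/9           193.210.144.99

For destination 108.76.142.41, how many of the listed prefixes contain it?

Prefixes containing 108.76.142.41:
  108.0.0.0/7 (108.0.0.0 - 109.255.255.255)
  108.64.0.0/10 (108.64.0.0 - 108.127.255.255)
  108.64.0.0/11 (108.64.0.0 - 108.95.255.255)
  108.76.0.0/15 (108.76.0.0 - 108.77.255.255)
  108.76.128.0/18 (108.76.128.0 - 108.76.191.255)
Total matching entries: 5.

5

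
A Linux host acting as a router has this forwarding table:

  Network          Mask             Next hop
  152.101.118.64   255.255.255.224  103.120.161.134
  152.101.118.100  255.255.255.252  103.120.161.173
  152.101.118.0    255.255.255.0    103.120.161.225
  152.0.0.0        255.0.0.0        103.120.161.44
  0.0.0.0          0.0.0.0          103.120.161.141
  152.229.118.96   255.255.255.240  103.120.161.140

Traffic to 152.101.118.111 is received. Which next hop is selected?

103.120.161.225

Routes whose prefix contains 152.101.118.111:
  0.0.0.0/0 (default, matches everything) -> 103.120.161.141
  152.0.0.0/8 (152.0.0.0 - 152.255.255.255) -> 103.120.161.44
  152.101.118.0/24 (152.101.118.0 - 152.101.118.255) -> 103.120.161.225
More-specific entries that do NOT match:
  152.101.118.100/30 (152.101.118.100 - 152.101.118.103) does not contain 152.101.118.111
  152.229.118.96/28 (152.229.118.96 - 152.229.118.111) does not contain 152.101.118.111
  152.101.118.64/27 (152.101.118.64 - 152.101.118.95) does not contain 152.101.118.111
Longest matching prefix is /24 -> next hop 103.120.161.225.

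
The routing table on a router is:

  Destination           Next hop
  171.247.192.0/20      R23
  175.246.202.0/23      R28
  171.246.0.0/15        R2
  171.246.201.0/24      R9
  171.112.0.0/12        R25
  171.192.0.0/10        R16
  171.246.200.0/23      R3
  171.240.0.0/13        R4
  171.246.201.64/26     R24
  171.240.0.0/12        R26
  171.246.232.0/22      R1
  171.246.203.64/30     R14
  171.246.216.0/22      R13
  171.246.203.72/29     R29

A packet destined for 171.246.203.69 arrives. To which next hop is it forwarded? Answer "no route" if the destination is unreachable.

Routes whose prefix contains 171.246.203.69:
  171.192.0.0/10 (171.192.0.0 - 171.255.255.255) -> R16
  171.240.0.0/12 (171.240.0.0 - 171.255.255.255) -> R26
  171.240.0.0/13 (171.240.0.0 - 171.247.255.255) -> R4
  171.246.0.0/15 (171.246.0.0 - 171.247.255.255) -> R2
More-specific entries that do NOT match:
  171.246.203.64/30 (171.246.203.64 - 171.246.203.67) does not contain 171.246.203.69
  171.246.203.72/29 (171.246.203.72 - 171.246.203.79) does not contain 171.246.203.69
  171.246.201.64/26 (171.246.201.64 - 171.246.201.127) does not contain 171.246.203.69
  171.246.201.0/24 (171.246.201.0 - 171.246.201.255) does not contain 171.246.203.69
  175.246.202.0/23 (175.246.202.0 - 175.246.203.255) does not contain 171.246.203.69
  171.246.200.0/23 (171.246.200.0 - 171.246.201.255) does not contain 171.246.203.69
  171.246.232.0/22 (171.246.232.0 - 171.246.235.255) does not contain 171.246.203.69
  171.246.216.0/22 (171.246.216.0 - 171.246.219.255) does not contain 171.246.203.69
  171.247.192.0/20 (171.247.192.0 - 171.247.207.255) does not contain 171.246.203.69
Longest matching prefix is /15 -> next hop R2.

R2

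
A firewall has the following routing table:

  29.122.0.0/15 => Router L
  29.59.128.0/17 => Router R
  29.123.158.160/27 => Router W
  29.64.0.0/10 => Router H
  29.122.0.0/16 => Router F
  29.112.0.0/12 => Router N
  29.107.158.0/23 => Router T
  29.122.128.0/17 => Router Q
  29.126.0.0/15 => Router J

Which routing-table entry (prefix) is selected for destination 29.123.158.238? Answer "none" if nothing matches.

29.122.0.0/15

Entries matching 29.123.158.238:
  29.64.0.0/10 (29.64.0.0 - 29.127.255.255)
  29.112.0.0/12 (29.112.0.0 - 29.127.255.255)
  29.122.0.0/15 (29.122.0.0 - 29.123.255.255)
Most specific is 29.122.0.0/15.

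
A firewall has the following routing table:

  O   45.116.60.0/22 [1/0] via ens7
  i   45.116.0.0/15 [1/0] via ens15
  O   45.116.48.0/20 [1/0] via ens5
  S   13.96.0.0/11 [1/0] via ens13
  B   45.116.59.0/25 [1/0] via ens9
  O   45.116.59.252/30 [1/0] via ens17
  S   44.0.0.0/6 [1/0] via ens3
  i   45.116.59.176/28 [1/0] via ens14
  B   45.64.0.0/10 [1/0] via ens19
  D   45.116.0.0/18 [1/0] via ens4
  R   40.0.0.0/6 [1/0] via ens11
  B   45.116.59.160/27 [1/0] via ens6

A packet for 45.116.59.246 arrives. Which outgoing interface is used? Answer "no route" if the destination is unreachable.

Routes whose prefix contains 45.116.59.246:
  44.0.0.0/6 (44.0.0.0 - 47.255.255.255) -> ens3
  45.64.0.0/10 (45.64.0.0 - 45.127.255.255) -> ens19
  45.116.0.0/15 (45.116.0.0 - 45.117.255.255) -> ens15
  45.116.0.0/18 (45.116.0.0 - 45.116.63.255) -> ens4
  45.116.48.0/20 (45.116.48.0 - 45.116.63.255) -> ens5
More-specific entries that do NOT match:
  45.116.59.252/30 (45.116.59.252 - 45.116.59.255) does not contain 45.116.59.246
  45.116.59.176/28 (45.116.59.176 - 45.116.59.191) does not contain 45.116.59.246
  45.116.59.160/27 (45.116.59.160 - 45.116.59.191) does not contain 45.116.59.246
  45.116.59.0/25 (45.116.59.0 - 45.116.59.127) does not contain 45.116.59.246
  45.116.60.0/22 (45.116.60.0 - 45.116.63.255) does not contain 45.116.59.246
Longest matching prefix is /20 -> interface ens5.

ens5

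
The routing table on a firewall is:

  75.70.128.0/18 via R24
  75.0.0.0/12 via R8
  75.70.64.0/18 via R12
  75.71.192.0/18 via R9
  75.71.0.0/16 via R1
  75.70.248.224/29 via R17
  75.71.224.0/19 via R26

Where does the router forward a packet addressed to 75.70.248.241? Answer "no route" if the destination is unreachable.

No entry's prefix contains 75.70.248.241; there is no default route.

no route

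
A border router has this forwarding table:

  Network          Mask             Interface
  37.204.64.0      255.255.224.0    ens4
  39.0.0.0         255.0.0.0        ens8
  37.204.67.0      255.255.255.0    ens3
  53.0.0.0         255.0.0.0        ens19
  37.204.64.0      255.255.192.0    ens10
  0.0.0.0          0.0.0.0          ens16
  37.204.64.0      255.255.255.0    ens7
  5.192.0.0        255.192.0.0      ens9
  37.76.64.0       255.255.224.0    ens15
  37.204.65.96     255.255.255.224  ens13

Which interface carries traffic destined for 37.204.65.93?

Routes whose prefix contains 37.204.65.93:
  0.0.0.0/0 (default, matches everything) -> ens16
  37.204.64.0/18 (37.204.64.0 - 37.204.127.255) -> ens10
  37.204.64.0/19 (37.204.64.0 - 37.204.95.255) -> ens4
More-specific entries that do NOT match:
  37.204.65.96/27 (37.204.65.96 - 37.204.65.127) does not contain 37.204.65.93
  37.204.67.0/24 (37.204.67.0 - 37.204.67.255) does not contain 37.204.65.93
  37.204.64.0/24 (37.204.64.0 - 37.204.64.255) does not contain 37.204.65.93
Longest matching prefix is /19 -> interface ens4.

ens4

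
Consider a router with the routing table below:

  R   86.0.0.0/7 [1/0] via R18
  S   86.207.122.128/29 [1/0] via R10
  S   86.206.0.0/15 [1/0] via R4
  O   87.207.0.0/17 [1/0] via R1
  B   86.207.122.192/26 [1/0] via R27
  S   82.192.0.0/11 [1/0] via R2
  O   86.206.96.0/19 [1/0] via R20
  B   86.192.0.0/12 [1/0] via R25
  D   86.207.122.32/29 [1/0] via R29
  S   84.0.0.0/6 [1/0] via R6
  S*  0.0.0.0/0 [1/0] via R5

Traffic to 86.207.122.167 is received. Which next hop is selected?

Routes whose prefix contains 86.207.122.167:
  0.0.0.0/0 (default, matches everything) -> R5
  84.0.0.0/6 (84.0.0.0 - 87.255.255.255) -> R6
  86.0.0.0/7 (86.0.0.0 - 87.255.255.255) -> R18
  86.192.0.0/12 (86.192.0.0 - 86.207.255.255) -> R25
  86.206.0.0/15 (86.206.0.0 - 86.207.255.255) -> R4
More-specific entries that do NOT match:
  86.207.122.128/29 (86.207.122.128 - 86.207.122.135) does not contain 86.207.122.167
  86.207.122.32/29 (86.207.122.32 - 86.207.122.39) does not contain 86.207.122.167
  86.207.122.192/26 (86.207.122.192 - 86.207.122.255) does not contain 86.207.122.167
  86.206.96.0/19 (86.206.96.0 - 86.206.127.255) does not contain 86.207.122.167
  87.207.0.0/17 (87.207.0.0 - 87.207.127.255) does not contain 86.207.122.167
Longest matching prefix is /15 -> next hop R4.

R4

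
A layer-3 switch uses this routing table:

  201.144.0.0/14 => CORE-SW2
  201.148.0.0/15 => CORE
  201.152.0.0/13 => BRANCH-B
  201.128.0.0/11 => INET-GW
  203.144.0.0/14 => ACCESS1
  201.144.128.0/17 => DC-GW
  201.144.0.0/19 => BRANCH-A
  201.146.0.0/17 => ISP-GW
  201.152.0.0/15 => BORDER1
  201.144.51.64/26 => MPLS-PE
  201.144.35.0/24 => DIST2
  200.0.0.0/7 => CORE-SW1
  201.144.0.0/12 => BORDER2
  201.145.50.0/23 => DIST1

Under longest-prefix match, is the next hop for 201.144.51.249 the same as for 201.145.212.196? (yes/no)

yes

201.144.51.249: longest match 201.144.0.0/14 -> CORE-SW2
201.145.212.196: longest match 201.144.0.0/14 -> CORE-SW2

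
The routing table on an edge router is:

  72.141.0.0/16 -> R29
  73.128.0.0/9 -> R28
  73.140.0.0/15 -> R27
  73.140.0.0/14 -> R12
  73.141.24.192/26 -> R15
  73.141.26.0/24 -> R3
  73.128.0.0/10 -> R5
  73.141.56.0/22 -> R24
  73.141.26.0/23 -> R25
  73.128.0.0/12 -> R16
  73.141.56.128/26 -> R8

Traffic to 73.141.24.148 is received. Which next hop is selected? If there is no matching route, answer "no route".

Routes whose prefix contains 73.141.24.148:
  73.128.0.0/9 (73.128.0.0 - 73.255.255.255) -> R28
  73.128.0.0/10 (73.128.0.0 - 73.191.255.255) -> R5
  73.128.0.0/12 (73.128.0.0 - 73.143.255.255) -> R16
  73.140.0.0/14 (73.140.0.0 - 73.143.255.255) -> R12
  73.140.0.0/15 (73.140.0.0 - 73.141.255.255) -> R27
More-specific entries that do NOT match:
  73.141.24.192/26 (73.141.24.192 - 73.141.24.255) does not contain 73.141.24.148
  73.141.56.128/26 (73.141.56.128 - 73.141.56.191) does not contain 73.141.24.148
  73.141.26.0/24 (73.141.26.0 - 73.141.26.255) does not contain 73.141.24.148
  73.141.26.0/23 (73.141.26.0 - 73.141.27.255) does not contain 73.141.24.148
  73.141.56.0/22 (73.141.56.0 - 73.141.59.255) does not contain 73.141.24.148
  72.141.0.0/16 (72.141.0.0 - 72.141.255.255) does not contain 73.141.24.148
Longest matching prefix is /15 -> next hop R27.

R27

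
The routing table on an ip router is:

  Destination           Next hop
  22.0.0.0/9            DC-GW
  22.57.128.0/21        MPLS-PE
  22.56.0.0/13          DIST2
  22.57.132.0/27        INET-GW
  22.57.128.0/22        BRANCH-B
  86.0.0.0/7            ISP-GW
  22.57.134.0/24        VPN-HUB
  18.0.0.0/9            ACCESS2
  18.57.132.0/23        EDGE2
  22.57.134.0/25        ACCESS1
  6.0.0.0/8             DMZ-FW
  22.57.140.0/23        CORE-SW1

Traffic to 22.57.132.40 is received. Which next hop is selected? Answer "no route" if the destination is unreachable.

MPLS-PE

Routes whose prefix contains 22.57.132.40:
  22.0.0.0/9 (22.0.0.0 - 22.127.255.255) -> DC-GW
  22.56.0.0/13 (22.56.0.0 - 22.63.255.255) -> DIST2
  22.57.128.0/21 (22.57.128.0 - 22.57.135.255) -> MPLS-PE
More-specific entries that do NOT match:
  22.57.132.0/27 (22.57.132.0 - 22.57.132.31) does not contain 22.57.132.40
  22.57.134.0/25 (22.57.134.0 - 22.57.134.127) does not contain 22.57.132.40
  22.57.134.0/24 (22.57.134.0 - 22.57.134.255) does not contain 22.57.132.40
  18.57.132.0/23 (18.57.132.0 - 18.57.133.255) does not contain 22.57.132.40
  22.57.140.0/23 (22.57.140.0 - 22.57.141.255) does not contain 22.57.132.40
  22.57.128.0/22 (22.57.128.0 - 22.57.131.255) does not contain 22.57.132.40
Longest matching prefix is /21 -> next hop MPLS-PE.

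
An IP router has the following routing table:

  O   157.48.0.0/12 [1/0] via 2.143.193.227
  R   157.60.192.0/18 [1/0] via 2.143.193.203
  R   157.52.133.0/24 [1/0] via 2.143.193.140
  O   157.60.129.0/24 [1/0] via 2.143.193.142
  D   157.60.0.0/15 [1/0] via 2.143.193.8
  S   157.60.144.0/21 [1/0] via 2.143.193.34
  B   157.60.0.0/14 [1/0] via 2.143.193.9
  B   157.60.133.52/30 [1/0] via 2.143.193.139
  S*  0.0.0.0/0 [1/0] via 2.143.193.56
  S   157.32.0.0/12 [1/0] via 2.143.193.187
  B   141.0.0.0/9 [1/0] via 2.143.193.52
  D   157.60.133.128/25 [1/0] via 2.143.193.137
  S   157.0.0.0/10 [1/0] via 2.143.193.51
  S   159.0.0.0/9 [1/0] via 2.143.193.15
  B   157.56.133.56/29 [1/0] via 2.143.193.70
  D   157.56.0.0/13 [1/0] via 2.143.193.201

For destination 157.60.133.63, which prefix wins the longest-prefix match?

157.60.0.0/15

Entries matching 157.60.133.63:
  0.0.0.0/0 (default, matches everything)
  157.0.0.0/10 (157.0.0.0 - 157.63.255.255)
  157.48.0.0/12 (157.48.0.0 - 157.63.255.255)
  157.56.0.0/13 (157.56.0.0 - 157.63.255.255)
  157.60.0.0/14 (157.60.0.0 - 157.63.255.255)
  157.60.0.0/15 (157.60.0.0 - 157.61.255.255)
Most specific is 157.60.0.0/15.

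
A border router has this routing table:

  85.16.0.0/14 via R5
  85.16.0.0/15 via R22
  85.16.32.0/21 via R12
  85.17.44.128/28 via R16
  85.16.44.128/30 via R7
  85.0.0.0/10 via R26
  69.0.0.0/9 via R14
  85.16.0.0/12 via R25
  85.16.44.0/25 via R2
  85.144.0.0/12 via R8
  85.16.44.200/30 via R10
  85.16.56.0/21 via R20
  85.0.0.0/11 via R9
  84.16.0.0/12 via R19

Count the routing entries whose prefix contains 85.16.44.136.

Prefixes containing 85.16.44.136:
  85.0.0.0/10 (85.0.0.0 - 85.63.255.255)
  85.0.0.0/11 (85.0.0.0 - 85.31.255.255)
  85.16.0.0/12 (85.16.0.0 - 85.31.255.255)
  85.16.0.0/14 (85.16.0.0 - 85.19.255.255)
  85.16.0.0/15 (85.16.0.0 - 85.17.255.255)
Total matching entries: 5.

5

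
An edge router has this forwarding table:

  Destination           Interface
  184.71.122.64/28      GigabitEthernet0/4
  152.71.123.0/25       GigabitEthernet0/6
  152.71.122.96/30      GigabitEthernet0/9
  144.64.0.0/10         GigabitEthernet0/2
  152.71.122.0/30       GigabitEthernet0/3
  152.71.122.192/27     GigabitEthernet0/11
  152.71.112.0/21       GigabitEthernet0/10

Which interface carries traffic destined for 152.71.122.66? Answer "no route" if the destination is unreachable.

no route

No entry's prefix contains 152.71.122.66; there is no default route.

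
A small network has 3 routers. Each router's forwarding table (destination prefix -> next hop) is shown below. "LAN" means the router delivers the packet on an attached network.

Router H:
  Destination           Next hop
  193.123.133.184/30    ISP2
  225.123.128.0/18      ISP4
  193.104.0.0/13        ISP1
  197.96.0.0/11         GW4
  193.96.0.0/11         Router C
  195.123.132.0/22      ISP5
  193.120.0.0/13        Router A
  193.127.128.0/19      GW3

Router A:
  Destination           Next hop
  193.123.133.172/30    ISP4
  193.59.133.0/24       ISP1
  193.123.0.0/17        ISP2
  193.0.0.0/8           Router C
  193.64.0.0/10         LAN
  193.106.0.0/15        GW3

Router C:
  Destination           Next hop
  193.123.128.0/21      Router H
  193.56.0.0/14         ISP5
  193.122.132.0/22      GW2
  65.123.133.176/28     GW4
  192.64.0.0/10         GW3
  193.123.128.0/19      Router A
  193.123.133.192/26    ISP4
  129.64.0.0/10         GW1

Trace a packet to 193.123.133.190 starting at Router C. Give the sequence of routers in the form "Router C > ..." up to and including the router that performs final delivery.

At Router C: longest match for 193.123.133.190 is 193.123.128.0/21 -> Router H
At Router H: longest match for 193.123.133.190 is 193.120.0.0/13 -> Router A
At Router A: longest match for 193.123.133.190 is 193.64.0.0/10 -> LAN

Router C > Router H > Router A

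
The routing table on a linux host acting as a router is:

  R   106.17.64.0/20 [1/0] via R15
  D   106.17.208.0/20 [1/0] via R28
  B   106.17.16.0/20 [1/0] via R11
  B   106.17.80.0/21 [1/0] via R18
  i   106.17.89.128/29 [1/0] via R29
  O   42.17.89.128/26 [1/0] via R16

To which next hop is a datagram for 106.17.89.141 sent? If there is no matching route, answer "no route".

no route

No entry's prefix contains 106.17.89.141; there is no default route.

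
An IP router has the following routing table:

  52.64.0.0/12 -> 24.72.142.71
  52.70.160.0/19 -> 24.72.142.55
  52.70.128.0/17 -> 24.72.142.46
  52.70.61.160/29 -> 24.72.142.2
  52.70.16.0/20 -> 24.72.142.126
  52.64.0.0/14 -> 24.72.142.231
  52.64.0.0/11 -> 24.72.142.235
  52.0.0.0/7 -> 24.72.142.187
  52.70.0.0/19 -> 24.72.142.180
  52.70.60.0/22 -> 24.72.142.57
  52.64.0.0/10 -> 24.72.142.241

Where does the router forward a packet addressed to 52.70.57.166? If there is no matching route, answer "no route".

Routes whose prefix contains 52.70.57.166:
  52.0.0.0/7 (52.0.0.0 - 53.255.255.255) -> 24.72.142.187
  52.64.0.0/10 (52.64.0.0 - 52.127.255.255) -> 24.72.142.241
  52.64.0.0/11 (52.64.0.0 - 52.95.255.255) -> 24.72.142.235
  52.64.0.0/12 (52.64.0.0 - 52.79.255.255) -> 24.72.142.71
More-specific entries that do NOT match:
  52.70.61.160/29 (52.70.61.160 - 52.70.61.167) does not contain 52.70.57.166
  52.70.60.0/22 (52.70.60.0 - 52.70.63.255) does not contain 52.70.57.166
  52.70.16.0/20 (52.70.16.0 - 52.70.31.255) does not contain 52.70.57.166
  52.70.160.0/19 (52.70.160.0 - 52.70.191.255) does not contain 52.70.57.166
  52.70.0.0/19 (52.70.0.0 - 52.70.31.255) does not contain 52.70.57.166
  52.70.128.0/17 (52.70.128.0 - 52.70.255.255) does not contain 52.70.57.166
  52.64.0.0/14 (52.64.0.0 - 52.67.255.255) does not contain 52.70.57.166
Longest matching prefix is /12 -> next hop 24.72.142.71.

24.72.142.71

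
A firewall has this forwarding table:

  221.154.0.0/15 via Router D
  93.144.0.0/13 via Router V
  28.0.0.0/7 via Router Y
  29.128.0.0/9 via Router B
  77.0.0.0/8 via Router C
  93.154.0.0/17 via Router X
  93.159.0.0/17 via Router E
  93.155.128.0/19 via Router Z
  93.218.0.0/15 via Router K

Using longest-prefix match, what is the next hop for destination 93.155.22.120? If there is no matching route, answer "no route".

no route

No entry's prefix contains 93.155.22.120; there is no default route.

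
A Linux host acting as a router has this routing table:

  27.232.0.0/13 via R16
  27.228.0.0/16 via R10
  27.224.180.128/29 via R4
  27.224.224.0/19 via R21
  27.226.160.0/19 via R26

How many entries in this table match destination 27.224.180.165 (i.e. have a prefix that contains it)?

No listed prefix contains 27.224.180.165.
Total matching entries: 0.

0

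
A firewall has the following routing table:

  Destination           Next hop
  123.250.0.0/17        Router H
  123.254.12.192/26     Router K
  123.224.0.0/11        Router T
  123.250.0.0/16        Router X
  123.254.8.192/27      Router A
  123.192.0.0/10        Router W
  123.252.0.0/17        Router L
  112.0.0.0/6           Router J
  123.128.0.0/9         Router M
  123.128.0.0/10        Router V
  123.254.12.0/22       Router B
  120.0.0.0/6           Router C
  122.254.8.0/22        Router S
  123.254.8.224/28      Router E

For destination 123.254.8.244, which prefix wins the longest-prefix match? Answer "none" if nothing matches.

123.224.0.0/11

Entries matching 123.254.8.244:
  120.0.0.0/6 (120.0.0.0 - 123.255.255.255)
  123.128.0.0/9 (123.128.0.0 - 123.255.255.255)
  123.192.0.0/10 (123.192.0.0 - 123.255.255.255)
  123.224.0.0/11 (123.224.0.0 - 123.255.255.255)
Most specific is 123.224.0.0/11.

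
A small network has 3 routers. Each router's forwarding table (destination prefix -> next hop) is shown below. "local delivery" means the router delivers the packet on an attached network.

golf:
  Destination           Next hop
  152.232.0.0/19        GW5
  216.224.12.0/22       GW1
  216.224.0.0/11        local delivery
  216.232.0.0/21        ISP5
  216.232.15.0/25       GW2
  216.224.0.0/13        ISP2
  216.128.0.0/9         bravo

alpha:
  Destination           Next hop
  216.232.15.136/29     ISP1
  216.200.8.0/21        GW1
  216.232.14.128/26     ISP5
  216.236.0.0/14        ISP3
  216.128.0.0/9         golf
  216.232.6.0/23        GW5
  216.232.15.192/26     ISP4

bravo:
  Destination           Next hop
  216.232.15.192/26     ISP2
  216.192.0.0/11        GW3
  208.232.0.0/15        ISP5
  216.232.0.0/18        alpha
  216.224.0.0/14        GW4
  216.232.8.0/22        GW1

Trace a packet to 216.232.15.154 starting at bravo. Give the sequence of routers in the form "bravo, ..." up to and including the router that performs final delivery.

At bravo: longest match for 216.232.15.154 is 216.232.0.0/18 -> alpha
At alpha: longest match for 216.232.15.154 is 216.128.0.0/9 -> golf
At golf: longest match for 216.232.15.154 is 216.224.0.0/11 -> local delivery

bravo, alpha, golf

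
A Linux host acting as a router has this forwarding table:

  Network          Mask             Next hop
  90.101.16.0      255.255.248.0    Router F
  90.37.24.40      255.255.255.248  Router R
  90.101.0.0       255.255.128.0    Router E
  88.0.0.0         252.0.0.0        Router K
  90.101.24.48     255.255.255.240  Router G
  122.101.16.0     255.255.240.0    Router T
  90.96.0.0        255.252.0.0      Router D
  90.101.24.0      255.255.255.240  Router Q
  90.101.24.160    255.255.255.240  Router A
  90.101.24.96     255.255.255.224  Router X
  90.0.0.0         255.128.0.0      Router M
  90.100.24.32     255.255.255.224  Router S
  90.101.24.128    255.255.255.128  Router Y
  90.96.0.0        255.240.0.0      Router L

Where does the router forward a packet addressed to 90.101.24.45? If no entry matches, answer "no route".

Router E

Routes whose prefix contains 90.101.24.45:
  88.0.0.0/6 (88.0.0.0 - 91.255.255.255) -> Router K
  90.0.0.0/9 (90.0.0.0 - 90.127.255.255) -> Router M
  90.96.0.0/12 (90.96.0.0 - 90.111.255.255) -> Router L
  90.101.0.0/17 (90.101.0.0 - 90.101.127.255) -> Router E
More-specific entries that do NOT match:
  90.37.24.40/29 (90.37.24.40 - 90.37.24.47) does not contain 90.101.24.45
  90.101.24.48/28 (90.101.24.48 - 90.101.24.63) does not contain 90.101.24.45
  90.101.24.0/28 (90.101.24.0 - 90.101.24.15) does not contain 90.101.24.45
  90.101.24.160/28 (90.101.24.160 - 90.101.24.175) does not contain 90.101.24.45
  90.101.24.96/27 (90.101.24.96 - 90.101.24.127) does not contain 90.101.24.45
  90.100.24.32/27 (90.100.24.32 - 90.100.24.63) does not contain 90.101.24.45
  90.101.24.128/25 (90.101.24.128 - 90.101.24.255) does not contain 90.101.24.45
  90.101.16.0/21 (90.101.16.0 - 90.101.23.255) does not contain 90.101.24.45
  122.101.16.0/20 (122.101.16.0 - 122.101.31.255) does not contain 90.101.24.45
Longest matching prefix is /17 -> next hop Router E.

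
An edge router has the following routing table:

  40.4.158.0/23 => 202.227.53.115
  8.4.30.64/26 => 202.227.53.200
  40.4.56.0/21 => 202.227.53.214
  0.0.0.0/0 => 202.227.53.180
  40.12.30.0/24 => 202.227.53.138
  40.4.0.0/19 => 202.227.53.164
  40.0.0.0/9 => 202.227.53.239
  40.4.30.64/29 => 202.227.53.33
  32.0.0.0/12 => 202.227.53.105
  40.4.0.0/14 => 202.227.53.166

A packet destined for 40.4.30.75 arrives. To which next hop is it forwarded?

202.227.53.164

Routes whose prefix contains 40.4.30.75:
  0.0.0.0/0 (default, matches everything) -> 202.227.53.180
  40.0.0.0/9 (40.0.0.0 - 40.127.255.255) -> 202.227.53.239
  40.4.0.0/14 (40.4.0.0 - 40.7.255.255) -> 202.227.53.166
  40.4.0.0/19 (40.4.0.0 - 40.4.31.255) -> 202.227.53.164
More-specific entries that do NOT match:
  40.4.30.64/29 (40.4.30.64 - 40.4.30.71) does not contain 40.4.30.75
  8.4.30.64/26 (8.4.30.64 - 8.4.30.127) does not contain 40.4.30.75
  40.12.30.0/24 (40.12.30.0 - 40.12.30.255) does not contain 40.4.30.75
  40.4.158.0/23 (40.4.158.0 - 40.4.159.255) does not contain 40.4.30.75
  40.4.56.0/21 (40.4.56.0 - 40.4.63.255) does not contain 40.4.30.75
Longest matching prefix is /19 -> next hop 202.227.53.164.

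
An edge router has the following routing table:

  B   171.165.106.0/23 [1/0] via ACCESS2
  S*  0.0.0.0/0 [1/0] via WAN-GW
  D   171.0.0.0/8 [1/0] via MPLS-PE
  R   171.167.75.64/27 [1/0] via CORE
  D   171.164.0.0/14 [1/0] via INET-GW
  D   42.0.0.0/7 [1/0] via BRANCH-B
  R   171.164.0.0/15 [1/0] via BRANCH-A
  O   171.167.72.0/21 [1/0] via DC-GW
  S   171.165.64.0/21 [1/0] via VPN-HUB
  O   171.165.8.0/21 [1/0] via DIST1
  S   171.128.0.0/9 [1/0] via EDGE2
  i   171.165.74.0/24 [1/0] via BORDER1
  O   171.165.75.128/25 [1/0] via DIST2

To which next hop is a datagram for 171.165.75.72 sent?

BRANCH-A

Routes whose prefix contains 171.165.75.72:
  0.0.0.0/0 (default, matches everything) -> WAN-GW
  171.0.0.0/8 (171.0.0.0 - 171.255.255.255) -> MPLS-PE
  171.128.0.0/9 (171.128.0.0 - 171.255.255.255) -> EDGE2
  171.164.0.0/14 (171.164.0.0 - 171.167.255.255) -> INET-GW
  171.164.0.0/15 (171.164.0.0 - 171.165.255.255) -> BRANCH-A
More-specific entries that do NOT match:
  171.167.75.64/27 (171.167.75.64 - 171.167.75.95) does not contain 171.165.75.72
  171.165.75.128/25 (171.165.75.128 - 171.165.75.255) does not contain 171.165.75.72
  171.165.74.0/24 (171.165.74.0 - 171.165.74.255) does not contain 171.165.75.72
  171.165.106.0/23 (171.165.106.0 - 171.165.107.255) does not contain 171.165.75.72
  171.167.72.0/21 (171.167.72.0 - 171.167.79.255) does not contain 171.165.75.72
  171.165.64.0/21 (171.165.64.0 - 171.165.71.255) does not contain 171.165.75.72
  171.165.8.0/21 (171.165.8.0 - 171.165.15.255) does not contain 171.165.75.72
Longest matching prefix is /15 -> next hop BRANCH-A.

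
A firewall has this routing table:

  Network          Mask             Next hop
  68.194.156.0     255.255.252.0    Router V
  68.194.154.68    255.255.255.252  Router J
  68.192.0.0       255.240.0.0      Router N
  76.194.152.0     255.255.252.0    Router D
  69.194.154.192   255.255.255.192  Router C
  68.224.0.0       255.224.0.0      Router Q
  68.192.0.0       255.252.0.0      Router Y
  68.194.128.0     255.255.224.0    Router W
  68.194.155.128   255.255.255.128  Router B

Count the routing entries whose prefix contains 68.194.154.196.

3

Prefixes containing 68.194.154.196:
  68.192.0.0/12 (68.192.0.0 - 68.207.255.255)
  68.192.0.0/14 (68.192.0.0 - 68.195.255.255)
  68.194.128.0/19 (68.194.128.0 - 68.194.159.255)
Total matching entries: 3.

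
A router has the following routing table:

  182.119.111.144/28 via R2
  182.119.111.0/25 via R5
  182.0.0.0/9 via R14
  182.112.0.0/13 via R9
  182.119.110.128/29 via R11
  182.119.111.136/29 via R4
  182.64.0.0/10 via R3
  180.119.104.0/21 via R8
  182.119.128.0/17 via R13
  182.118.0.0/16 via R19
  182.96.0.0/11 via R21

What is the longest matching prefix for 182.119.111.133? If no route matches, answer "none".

Entries matching 182.119.111.133:
  182.0.0.0/9 (182.0.0.0 - 182.127.255.255)
  182.64.0.0/10 (182.64.0.0 - 182.127.255.255)
  182.96.0.0/11 (182.96.0.0 - 182.127.255.255)
  182.112.0.0/13 (182.112.0.0 - 182.119.255.255)
Most specific is 182.112.0.0/13.

182.112.0.0/13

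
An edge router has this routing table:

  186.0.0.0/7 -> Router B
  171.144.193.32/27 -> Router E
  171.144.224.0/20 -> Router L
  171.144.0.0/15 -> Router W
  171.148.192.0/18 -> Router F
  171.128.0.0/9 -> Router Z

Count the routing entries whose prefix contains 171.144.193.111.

2

Prefixes containing 171.144.193.111:
  171.128.0.0/9 (171.128.0.0 - 171.255.255.255)
  171.144.0.0/15 (171.144.0.0 - 171.145.255.255)
Total matching entries: 2.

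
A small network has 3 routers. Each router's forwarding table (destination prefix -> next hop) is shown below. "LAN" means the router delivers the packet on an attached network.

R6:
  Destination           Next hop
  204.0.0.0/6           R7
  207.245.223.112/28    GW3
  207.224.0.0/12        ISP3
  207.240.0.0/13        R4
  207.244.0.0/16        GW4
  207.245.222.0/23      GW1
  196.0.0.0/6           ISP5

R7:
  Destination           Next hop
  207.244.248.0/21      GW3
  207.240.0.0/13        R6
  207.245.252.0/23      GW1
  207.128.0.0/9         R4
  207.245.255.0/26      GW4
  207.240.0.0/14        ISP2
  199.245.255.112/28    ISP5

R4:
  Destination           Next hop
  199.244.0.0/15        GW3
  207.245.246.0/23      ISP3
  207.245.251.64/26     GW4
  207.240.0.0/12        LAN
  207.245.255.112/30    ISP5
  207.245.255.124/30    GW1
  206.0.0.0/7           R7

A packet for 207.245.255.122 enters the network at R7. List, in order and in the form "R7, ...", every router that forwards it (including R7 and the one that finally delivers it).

R7, R6, R4

At R7: longest match for 207.245.255.122 is 207.240.0.0/13 -> R6
At R6: longest match for 207.245.255.122 is 207.240.0.0/13 -> R4
At R4: longest match for 207.245.255.122 is 207.240.0.0/12 -> LAN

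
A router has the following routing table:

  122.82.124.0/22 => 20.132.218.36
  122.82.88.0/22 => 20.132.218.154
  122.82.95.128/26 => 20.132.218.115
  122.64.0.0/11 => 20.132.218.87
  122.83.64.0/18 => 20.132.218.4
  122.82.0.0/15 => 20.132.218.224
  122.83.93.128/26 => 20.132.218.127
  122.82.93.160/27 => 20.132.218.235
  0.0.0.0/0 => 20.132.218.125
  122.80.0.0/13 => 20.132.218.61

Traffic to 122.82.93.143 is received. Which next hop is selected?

20.132.218.224

Routes whose prefix contains 122.82.93.143:
  0.0.0.0/0 (default, matches everything) -> 20.132.218.125
  122.64.0.0/11 (122.64.0.0 - 122.95.255.255) -> 20.132.218.87
  122.80.0.0/13 (122.80.0.0 - 122.87.255.255) -> 20.132.218.61
  122.82.0.0/15 (122.82.0.0 - 122.83.255.255) -> 20.132.218.224
More-specific entries that do NOT match:
  122.82.93.160/27 (122.82.93.160 - 122.82.93.191) does not contain 122.82.93.143
  122.82.95.128/26 (122.82.95.128 - 122.82.95.191) does not contain 122.82.93.143
  122.83.93.128/26 (122.83.93.128 - 122.83.93.191) does not contain 122.82.93.143
  122.82.124.0/22 (122.82.124.0 - 122.82.127.255) does not contain 122.82.93.143
  122.82.88.0/22 (122.82.88.0 - 122.82.91.255) does not contain 122.82.93.143
  122.83.64.0/18 (122.83.64.0 - 122.83.127.255) does not contain 122.82.93.143
Longest matching prefix is /15 -> next hop 20.132.218.224.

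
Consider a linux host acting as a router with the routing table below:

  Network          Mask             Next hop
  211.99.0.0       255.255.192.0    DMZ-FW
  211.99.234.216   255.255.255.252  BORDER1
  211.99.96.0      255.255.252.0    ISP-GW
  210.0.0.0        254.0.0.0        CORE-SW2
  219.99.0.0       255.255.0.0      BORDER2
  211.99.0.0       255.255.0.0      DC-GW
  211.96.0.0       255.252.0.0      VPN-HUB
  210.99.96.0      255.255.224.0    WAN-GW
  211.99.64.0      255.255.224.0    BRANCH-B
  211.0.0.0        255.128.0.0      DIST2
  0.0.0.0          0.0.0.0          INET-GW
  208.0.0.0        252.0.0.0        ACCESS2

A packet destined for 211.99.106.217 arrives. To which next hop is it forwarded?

DC-GW

Routes whose prefix contains 211.99.106.217:
  0.0.0.0/0 (default, matches everything) -> INET-GW
  208.0.0.0/6 (208.0.0.0 - 211.255.255.255) -> ACCESS2
  210.0.0.0/7 (210.0.0.0 - 211.255.255.255) -> CORE-SW2
  211.0.0.0/9 (211.0.0.0 - 211.127.255.255) -> DIST2
  211.96.0.0/14 (211.96.0.0 - 211.99.255.255) -> VPN-HUB
  211.99.0.0/16 (211.99.0.0 - 211.99.255.255) -> DC-GW
More-specific entries that do NOT match:
  211.99.234.216/30 (211.99.234.216 - 211.99.234.219) does not contain 211.99.106.217
  211.99.96.0/22 (211.99.96.0 - 211.99.99.255) does not contain 211.99.106.217
  210.99.96.0/19 (210.99.96.0 - 210.99.127.255) does not contain 211.99.106.217
  211.99.64.0/19 (211.99.64.0 - 211.99.95.255) does not contain 211.99.106.217
  211.99.0.0/18 (211.99.0.0 - 211.99.63.255) does not contain 211.99.106.217
Longest matching prefix is /16 -> next hop DC-GW.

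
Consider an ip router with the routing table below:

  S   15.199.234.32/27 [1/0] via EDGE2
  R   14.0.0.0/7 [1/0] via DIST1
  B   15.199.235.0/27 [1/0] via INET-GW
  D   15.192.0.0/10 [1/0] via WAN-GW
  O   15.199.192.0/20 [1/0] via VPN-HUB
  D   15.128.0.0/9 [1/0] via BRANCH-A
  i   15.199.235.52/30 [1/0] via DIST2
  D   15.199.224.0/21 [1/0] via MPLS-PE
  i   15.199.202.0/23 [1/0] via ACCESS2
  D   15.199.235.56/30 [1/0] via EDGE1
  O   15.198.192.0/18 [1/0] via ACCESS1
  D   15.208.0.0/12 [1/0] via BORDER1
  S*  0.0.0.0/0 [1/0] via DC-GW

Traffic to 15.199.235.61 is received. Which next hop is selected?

WAN-GW

Routes whose prefix contains 15.199.235.61:
  0.0.0.0/0 (default, matches everything) -> DC-GW
  14.0.0.0/7 (14.0.0.0 - 15.255.255.255) -> DIST1
  15.128.0.0/9 (15.128.0.0 - 15.255.255.255) -> BRANCH-A
  15.192.0.0/10 (15.192.0.0 - 15.255.255.255) -> WAN-GW
More-specific entries that do NOT match:
  15.199.235.52/30 (15.199.235.52 - 15.199.235.55) does not contain 15.199.235.61
  15.199.235.56/30 (15.199.235.56 - 15.199.235.59) does not contain 15.199.235.61
  15.199.234.32/27 (15.199.234.32 - 15.199.234.63) does not contain 15.199.235.61
  15.199.235.0/27 (15.199.235.0 - 15.199.235.31) does not contain 15.199.235.61
  15.199.202.0/23 (15.199.202.0 - 15.199.203.255) does not contain 15.199.235.61
  15.199.224.0/21 (15.199.224.0 - 15.199.231.255) does not contain 15.199.235.61
  15.199.192.0/20 (15.199.192.0 - 15.199.207.255) does not contain 15.199.235.61
  15.198.192.0/18 (15.198.192.0 - 15.198.255.255) does not contain 15.199.235.61
  15.208.0.0/12 (15.208.0.0 - 15.223.255.255) does not contain 15.199.235.61
Longest matching prefix is /10 -> next hop WAN-GW.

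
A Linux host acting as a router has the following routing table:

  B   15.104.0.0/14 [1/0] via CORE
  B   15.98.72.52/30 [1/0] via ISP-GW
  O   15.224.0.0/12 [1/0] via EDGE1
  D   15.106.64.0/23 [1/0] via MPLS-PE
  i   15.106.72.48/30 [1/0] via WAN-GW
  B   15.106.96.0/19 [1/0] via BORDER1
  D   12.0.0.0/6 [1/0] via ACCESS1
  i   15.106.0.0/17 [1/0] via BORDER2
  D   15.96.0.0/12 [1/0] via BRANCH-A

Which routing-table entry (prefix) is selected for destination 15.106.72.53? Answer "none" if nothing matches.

15.106.0.0/17

Entries matching 15.106.72.53:
  12.0.0.0/6 (12.0.0.0 - 15.255.255.255)
  15.96.0.0/12 (15.96.0.0 - 15.111.255.255)
  15.104.0.0/14 (15.104.0.0 - 15.107.255.255)
  15.106.0.0/17 (15.106.0.0 - 15.106.127.255)
Most specific is 15.106.0.0/17.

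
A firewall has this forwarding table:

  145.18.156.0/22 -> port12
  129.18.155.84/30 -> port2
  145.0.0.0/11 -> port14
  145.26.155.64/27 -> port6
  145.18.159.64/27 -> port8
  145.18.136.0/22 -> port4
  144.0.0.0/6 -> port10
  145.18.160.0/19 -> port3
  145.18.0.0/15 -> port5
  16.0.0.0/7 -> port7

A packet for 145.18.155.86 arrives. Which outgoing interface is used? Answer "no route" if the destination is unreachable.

Routes whose prefix contains 145.18.155.86:
  144.0.0.0/6 (144.0.0.0 - 147.255.255.255) -> port10
  145.0.0.0/11 (145.0.0.0 - 145.31.255.255) -> port14
  145.18.0.0/15 (145.18.0.0 - 145.19.255.255) -> port5
More-specific entries that do NOT match:
  129.18.155.84/30 (129.18.155.84 - 129.18.155.87) does not contain 145.18.155.86
  145.26.155.64/27 (145.26.155.64 - 145.26.155.95) does not contain 145.18.155.86
  145.18.159.64/27 (145.18.159.64 - 145.18.159.95) does not contain 145.18.155.86
  145.18.156.0/22 (145.18.156.0 - 145.18.159.255) does not contain 145.18.155.86
  145.18.136.0/22 (145.18.136.0 - 145.18.139.255) does not contain 145.18.155.86
  145.18.160.0/19 (145.18.160.0 - 145.18.191.255) does not contain 145.18.155.86
Longest matching prefix is /15 -> interface port5.

port5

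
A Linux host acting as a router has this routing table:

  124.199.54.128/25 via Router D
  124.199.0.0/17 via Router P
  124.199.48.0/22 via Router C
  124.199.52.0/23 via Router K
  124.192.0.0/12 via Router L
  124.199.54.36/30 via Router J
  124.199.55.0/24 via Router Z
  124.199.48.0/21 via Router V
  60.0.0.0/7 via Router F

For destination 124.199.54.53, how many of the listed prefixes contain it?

3

Prefixes containing 124.199.54.53:
  124.192.0.0/12 (124.192.0.0 - 124.207.255.255)
  124.199.0.0/17 (124.199.0.0 - 124.199.127.255)
  124.199.48.0/21 (124.199.48.0 - 124.199.55.255)
Total matching entries: 3.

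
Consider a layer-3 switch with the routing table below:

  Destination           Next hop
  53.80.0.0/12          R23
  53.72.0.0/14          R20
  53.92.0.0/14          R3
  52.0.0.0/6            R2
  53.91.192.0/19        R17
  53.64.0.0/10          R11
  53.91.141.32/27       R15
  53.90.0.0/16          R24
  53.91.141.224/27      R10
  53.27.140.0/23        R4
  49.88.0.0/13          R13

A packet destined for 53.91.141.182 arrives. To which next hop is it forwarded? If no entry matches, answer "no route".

Routes whose prefix contains 53.91.141.182:
  52.0.0.0/6 (52.0.0.0 - 55.255.255.255) -> R2
  53.64.0.0/10 (53.64.0.0 - 53.127.255.255) -> R11
  53.80.0.0/12 (53.80.0.0 - 53.95.255.255) -> R23
More-specific entries that do NOT match:
  53.91.141.32/27 (53.91.141.32 - 53.91.141.63) does not contain 53.91.141.182
  53.91.141.224/27 (53.91.141.224 - 53.91.141.255) does not contain 53.91.141.182
  53.27.140.0/23 (53.27.140.0 - 53.27.141.255) does not contain 53.91.141.182
  53.91.192.0/19 (53.91.192.0 - 53.91.223.255) does not contain 53.91.141.182
  53.90.0.0/16 (53.90.0.0 - 53.90.255.255) does not contain 53.91.141.182
  53.72.0.0/14 (53.72.0.0 - 53.75.255.255) does not contain 53.91.141.182
  53.92.0.0/14 (53.92.0.0 - 53.95.255.255) does not contain 53.91.141.182
  49.88.0.0/13 (49.88.0.0 - 49.95.255.255) does not contain 53.91.141.182
Longest matching prefix is /12 -> next hop R23.

R23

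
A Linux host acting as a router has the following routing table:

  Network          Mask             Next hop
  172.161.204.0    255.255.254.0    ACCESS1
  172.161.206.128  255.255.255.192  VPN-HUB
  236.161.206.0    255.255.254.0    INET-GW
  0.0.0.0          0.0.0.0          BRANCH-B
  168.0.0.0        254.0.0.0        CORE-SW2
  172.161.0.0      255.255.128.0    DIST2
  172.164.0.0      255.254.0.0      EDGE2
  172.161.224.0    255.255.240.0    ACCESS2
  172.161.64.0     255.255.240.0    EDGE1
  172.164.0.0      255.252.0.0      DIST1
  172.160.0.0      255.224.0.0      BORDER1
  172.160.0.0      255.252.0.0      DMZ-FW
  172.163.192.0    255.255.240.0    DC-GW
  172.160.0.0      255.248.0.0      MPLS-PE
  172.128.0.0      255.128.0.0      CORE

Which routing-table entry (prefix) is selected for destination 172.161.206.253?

Entries matching 172.161.206.253:
  0.0.0.0/0 (default, matches everything)
  172.128.0.0/9 (172.128.0.0 - 172.255.255.255)
  172.160.0.0/11 (172.160.0.0 - 172.191.255.255)
  172.160.0.0/13 (172.160.0.0 - 172.167.255.255)
  172.160.0.0/14 (172.160.0.0 - 172.163.255.255)
Most specific is 172.160.0.0/14.

172.160.0.0/14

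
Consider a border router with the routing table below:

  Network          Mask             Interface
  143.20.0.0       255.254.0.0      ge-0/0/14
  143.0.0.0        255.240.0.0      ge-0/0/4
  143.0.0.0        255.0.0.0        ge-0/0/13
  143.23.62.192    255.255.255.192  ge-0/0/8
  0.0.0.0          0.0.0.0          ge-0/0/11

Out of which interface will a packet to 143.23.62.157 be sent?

ge-0/0/13

Routes whose prefix contains 143.23.62.157:
  0.0.0.0/0 (default, matches everything) -> ge-0/0/11
  143.0.0.0/8 (143.0.0.0 - 143.255.255.255) -> ge-0/0/13
More-specific entries that do NOT match:
  143.23.62.192/26 (143.23.62.192 - 143.23.62.255) does not contain 143.23.62.157
  143.20.0.0/15 (143.20.0.0 - 143.21.255.255) does not contain 143.23.62.157
  143.0.0.0/12 (143.0.0.0 - 143.15.255.255) does not contain 143.23.62.157
Longest matching prefix is /8 -> interface ge-0/0/13.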